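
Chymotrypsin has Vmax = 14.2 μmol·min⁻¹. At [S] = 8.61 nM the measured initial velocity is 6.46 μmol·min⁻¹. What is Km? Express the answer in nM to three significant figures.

v/Vmax = 6.46/14.2 = 0.4549 = [S]/(Km+[S]).
So Km + [S] = [S]/0.4549 = 18.93 nM, giving Km = 18.93 − 8.61 = 10.3 nM.

10.3 nM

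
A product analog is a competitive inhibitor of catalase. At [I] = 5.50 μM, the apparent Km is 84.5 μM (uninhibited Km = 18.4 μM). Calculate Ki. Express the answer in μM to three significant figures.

1.53 μM

Competitive: Km,app = α·Km with α = 1 + [I]/Ki.
α = Km,app/Km = 84.5/18.4 = 4.592.
Ki = [I]/(α − 1) = 5.50/3.592 = 1.53 μM.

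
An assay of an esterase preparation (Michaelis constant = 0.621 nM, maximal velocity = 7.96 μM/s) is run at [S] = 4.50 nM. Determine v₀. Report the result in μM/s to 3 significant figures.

6.99 μM/s

[S]/(Km+[S]) = 4.50/5.121 = 0.8787, the fractional saturation.
v = 0.8787 × Vmax = 0.8787 × 7.96 = 6.99 μM/s.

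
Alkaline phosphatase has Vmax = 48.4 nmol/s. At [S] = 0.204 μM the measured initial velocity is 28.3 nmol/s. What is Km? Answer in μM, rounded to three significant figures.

0.145 μM

From v = Vmax[S]/(Km+[S]), Km = [S](Vmax − v)/v.
Km = 0.204 × (48.4 − 28.3) / 28.3 = 4.100/28.3 = 0.145 μM.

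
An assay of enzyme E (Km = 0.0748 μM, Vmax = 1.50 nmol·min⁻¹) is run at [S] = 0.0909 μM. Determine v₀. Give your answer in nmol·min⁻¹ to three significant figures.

v = Vmax·[S]/(Km + [S]) = 1.50 × 0.0909 / (0.0748 + 0.0909)
  = 0.1364 / 0.1657 = 0.823 nmol·min⁻¹.

0.823 nmol·min⁻¹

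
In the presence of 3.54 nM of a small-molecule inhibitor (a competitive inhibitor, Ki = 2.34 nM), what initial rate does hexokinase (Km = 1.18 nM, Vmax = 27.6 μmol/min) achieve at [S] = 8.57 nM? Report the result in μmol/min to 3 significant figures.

20.5 μmol/min

With α = 1 + [I]/Ki = 1 + 3.54/2.34 = 2.513, the competitive rate law is v = Vmax[S] / (αKm + [S]).
v = 27.6×8.57 / (2.513×1.18 + 8.57) = 236.5/11.54 = 20.5 μmol/min.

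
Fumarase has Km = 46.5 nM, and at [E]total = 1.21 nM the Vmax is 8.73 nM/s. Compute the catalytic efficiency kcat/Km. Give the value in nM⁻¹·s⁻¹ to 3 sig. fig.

0.155 nM⁻¹·s⁻¹

kcat = Vmax/[E]total = 8.73/1.21 = 7.21 s⁻¹.
kcat/Km = 7.21/46.5 = 0.155 nM⁻¹·s⁻¹.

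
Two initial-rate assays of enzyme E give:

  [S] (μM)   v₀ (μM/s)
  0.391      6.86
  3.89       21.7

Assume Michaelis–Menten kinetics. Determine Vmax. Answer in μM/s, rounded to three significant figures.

28.6 μM/s

In reciprocal form, 1/v = (Km/Vmax)·(1/[S]) + 1/Vmax. The two points give (1/[S], 1/v) = (2.558, 0.1458) and (0.2571, 0.04608).
Slope = (0.1458 − 0.04608)/(2.558 − 0.2571) = 0.04333; intercept = 0.1458 − 0.04333×2.558 = 0.03494.
Vmax = 1/intercept = 28.6 μM/s; Km = slope × Vmax = 0.04333 × 28.6 = 1.24 μM.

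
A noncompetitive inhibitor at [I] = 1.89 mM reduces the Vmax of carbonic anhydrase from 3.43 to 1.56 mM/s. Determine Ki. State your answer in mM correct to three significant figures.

Noncompetitive: Vmax,app = Vmax/α with α = 1 + [I]/Ki.
α = Vmax/Vmax,app = 3.43/1.56 = 2.199.
Since α = 1 + [I]/Ki, [I]/Ki = 2.199 − 1 = 1.199 and Ki = 1.89/1.199 = 1.58 mM.

1.58 mM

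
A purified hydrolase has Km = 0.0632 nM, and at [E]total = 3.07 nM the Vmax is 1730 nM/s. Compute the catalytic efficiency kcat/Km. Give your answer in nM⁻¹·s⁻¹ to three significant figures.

8920 nM⁻¹·s⁻¹

kcat = Vmax/[E]total = 1730/3.07 = 564 s⁻¹.
kcat/Km = 564/0.0632 = 8920 nM⁻¹·s⁻¹.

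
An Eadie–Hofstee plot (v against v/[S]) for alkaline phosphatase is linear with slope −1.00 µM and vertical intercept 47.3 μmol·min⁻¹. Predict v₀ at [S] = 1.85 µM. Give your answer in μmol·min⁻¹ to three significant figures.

30.7 μmol·min⁻¹

In the Eadie–Hofstee form v = Vmax − Km·(v/[S]), the slope is −Km and the intercept is Vmax, so Km = 1.00 µM and Vmax = 47.3 μmol·min⁻¹.
v = 47.3 × 1.85/(1.00 + 1.85) = 30.7 μmol·min⁻¹.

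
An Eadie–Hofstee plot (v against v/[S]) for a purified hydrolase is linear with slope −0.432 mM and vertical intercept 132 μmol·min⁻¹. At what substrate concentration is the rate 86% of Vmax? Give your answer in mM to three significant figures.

The Eadie–Hofstee slope gives Km = 0.432 mM (slope = −Km).
v/Vmax = [S]/(Km+[S]) = 0.86 ⇒ [S] = Km·0.86/(1−0.86) = 0.432 × 6.143 = 2.65 mM.

2.65 mM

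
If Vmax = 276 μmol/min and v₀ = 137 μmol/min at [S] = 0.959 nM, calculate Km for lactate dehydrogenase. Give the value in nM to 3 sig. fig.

0.973 nM

From v = Vmax[S]/(Km+[S]), Km = [S](Vmax − v)/v.
Km = 0.959 × (276 − 137) / 137 = 133.3/137 = 0.973 nM.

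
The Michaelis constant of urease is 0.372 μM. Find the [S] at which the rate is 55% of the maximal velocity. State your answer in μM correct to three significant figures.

0.455 μM

v/Vmax = [S]/(Km+[S]) = 0.55, so [S] = Km·0.55/(1 − 0.55) = 0.372 × 1.222.
[S] = 0.455 μM.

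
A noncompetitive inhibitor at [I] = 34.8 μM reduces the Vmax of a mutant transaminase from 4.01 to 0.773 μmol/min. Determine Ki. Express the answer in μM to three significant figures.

8.31 μM

Noncompetitive: Vmax,app = Vmax/α with α = 1 + [I]/Ki.
α = Vmax/Vmax,app = 4.01/0.773 = 5.188.
Ki = [I]/(α − 1) = 34.8/4.188 = 8.31 μM.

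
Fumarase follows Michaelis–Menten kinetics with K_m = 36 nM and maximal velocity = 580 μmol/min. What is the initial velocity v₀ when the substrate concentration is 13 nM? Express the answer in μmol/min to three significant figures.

154 μmol/min

v = Vmax·[S]/(Km + [S]) = 580 × 13 / (36 + 13)
  = 7540 / 49.00 = 154 μmol/min.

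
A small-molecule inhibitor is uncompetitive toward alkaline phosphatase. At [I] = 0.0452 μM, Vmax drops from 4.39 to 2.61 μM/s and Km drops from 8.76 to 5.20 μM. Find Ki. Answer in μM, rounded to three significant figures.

Uncompetitive: Vmax,app = Vmax/α (and Km,app = Km/α) with α = 1 + [I]/Ki.
α = Vmax/Vmax,app = 4.39/2.61 = 1.682.
Ki = [I]/(α − 1) = 0.0452/0.6820 = 0.0663 μM.

0.0663 μM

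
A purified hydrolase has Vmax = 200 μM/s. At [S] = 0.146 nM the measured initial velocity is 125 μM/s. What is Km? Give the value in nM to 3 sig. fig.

0.0876 nM

From v = Vmax[S]/(Km+[S]), Km = [S](Vmax − v)/v.
Km = 0.146 × (200 − 125) / 125 = 10.95/125 = 0.0876 nM.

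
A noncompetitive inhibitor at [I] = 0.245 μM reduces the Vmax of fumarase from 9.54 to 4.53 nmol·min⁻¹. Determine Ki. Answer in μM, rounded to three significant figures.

0.222 μM

Noncompetitive: Vmax,app = Vmax/α with α = 1 + [I]/Ki.
α = Vmax/Vmax,app = 9.54/4.53 = 2.106.
Ki = [I]/(α − 1) = 0.245/1.106 = 0.222 μM.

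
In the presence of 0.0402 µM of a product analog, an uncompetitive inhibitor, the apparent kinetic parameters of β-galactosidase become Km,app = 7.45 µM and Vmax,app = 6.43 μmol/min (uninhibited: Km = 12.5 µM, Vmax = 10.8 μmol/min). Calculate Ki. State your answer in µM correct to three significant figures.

0.0592 µM

Uncompetitive: Vmax,app = Vmax/α (and Km,app = Km/α) with α = 1 + [I]/Ki.
α = Vmax/Vmax,app = 10.8/6.43 = 1.680.
Ki = [I]/(α − 1) = 0.0402/0.6796 = 0.0592 µM.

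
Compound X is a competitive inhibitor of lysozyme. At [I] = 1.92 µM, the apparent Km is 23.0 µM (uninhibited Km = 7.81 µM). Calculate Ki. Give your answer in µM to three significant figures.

0.987 µM

Competitive: Km,app = α·Km with α = 1 + [I]/Ki.
α = Km,app/Km = 23.0/7.81 = 2.945.
Since α = 1 + [I]/Ki, [I]/Ki = 2.945 − 1 = 1.945 and Ki = 1.92/1.945 = 0.987 µM.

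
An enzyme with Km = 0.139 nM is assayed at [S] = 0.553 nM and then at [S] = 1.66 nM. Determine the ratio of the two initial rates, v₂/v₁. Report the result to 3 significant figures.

1.15

Since Vmax cancels, v₂/v₁ = [S]₂(Km+[S]₁) / [S]₁(Km+[S]₂).
= 1.66×(0.139+0.553) / (0.553×(0.139+1.66)) = 1.149/0.9948 = 1.15.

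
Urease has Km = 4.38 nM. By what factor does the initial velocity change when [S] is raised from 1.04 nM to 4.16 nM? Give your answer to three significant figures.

2.54

The fractional saturations are [S]/(Km+[S]) = 1.04/5.420 = 0.1919 and 4.16/8.540 = 0.4871.
v₂/v₁ is just their ratio: 0.4871/0.1919 = 2.54.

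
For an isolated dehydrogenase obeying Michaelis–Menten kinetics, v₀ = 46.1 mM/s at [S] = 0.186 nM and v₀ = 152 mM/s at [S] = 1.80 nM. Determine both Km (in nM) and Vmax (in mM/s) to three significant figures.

In reciprocal form, 1/v = (Km/Vmax)·(1/[S]) + 1/Vmax. The two points give (1/[S], 1/v) = (5.376, 0.02169) and (0.5556, 0.006579).
Slope = (0.02169 − 0.006579)/(5.376 − 0.5556) = 0.003135; intercept = 0.02169 − 0.003135×5.376 = 0.004837.
Vmax = 1/intercept = 207 mM/s; Km = slope × Vmax = 0.003135 × 207 = 0.648 nM.

Km = 0.648 nM; Vmax = 207 mM/s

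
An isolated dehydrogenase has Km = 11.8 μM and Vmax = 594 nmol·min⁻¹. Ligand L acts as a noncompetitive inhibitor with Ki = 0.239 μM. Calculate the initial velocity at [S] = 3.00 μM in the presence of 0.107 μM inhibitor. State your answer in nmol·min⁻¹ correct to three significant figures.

α = 1 + [I]/Ki = 1 + 0.107/0.239 = 1.448.
For a noncompetitive inhibitor, Vmax is reduced to Vmax/α while Km is unchanged: Km,app = 11.8 μM, Vmax,app = 410 nmol·min⁻¹.
v = Vmax,app·[S]/(Km,app + [S]) = 410 × 3.00/(11.8 + 3.00) = 83.2 nmol·min⁻¹.

83.2 nmol·min⁻¹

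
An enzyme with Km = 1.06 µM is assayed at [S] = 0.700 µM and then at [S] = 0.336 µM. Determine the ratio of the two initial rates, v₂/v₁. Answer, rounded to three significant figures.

0.605

Since Vmax cancels, v₂/v₁ = [S]₂(Km+[S]₁) / [S]₁(Km+[S]₂).
= 0.336×(1.06+0.700) / (0.700×(1.06+0.336)) = 0.5914/0.9772 = 0.605.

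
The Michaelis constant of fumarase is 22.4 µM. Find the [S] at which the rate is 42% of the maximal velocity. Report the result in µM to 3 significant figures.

v/Vmax = [S]/(Km+[S]) = 0.42, so [S] = Km·0.42/(1 − 0.42) = 22.4 × 0.7241.
[S] = 16.2 µM.

16.2 µM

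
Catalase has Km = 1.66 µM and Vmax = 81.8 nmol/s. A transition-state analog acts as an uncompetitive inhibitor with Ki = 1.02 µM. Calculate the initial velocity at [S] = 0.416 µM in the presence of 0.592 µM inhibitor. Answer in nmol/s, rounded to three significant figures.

14.7 nmol/s

With α = 1 + [I]/Ki = 1 + 0.592/1.02 = 1.580, the uncompetitive rate law is v = (Vmax/α)·[S] / (Km/α + [S]).
v = (81.8/1.580)×0.416 / (1.66/1.580 + 0.416) = 21.53/1.466 = 14.7 nmol/s.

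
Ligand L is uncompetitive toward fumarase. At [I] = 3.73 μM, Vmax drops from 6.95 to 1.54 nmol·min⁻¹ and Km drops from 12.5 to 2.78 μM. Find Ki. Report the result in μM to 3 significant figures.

1.06 μM

Uncompetitive: Vmax,app = Vmax/α (and Km,app = Km/α) with α = 1 + [I]/Ki.
α = Vmax/Vmax,app = 6.95/1.54 = 4.513.
Ki = [I]/(α − 1) = 3.73/3.513 = 1.06 μM.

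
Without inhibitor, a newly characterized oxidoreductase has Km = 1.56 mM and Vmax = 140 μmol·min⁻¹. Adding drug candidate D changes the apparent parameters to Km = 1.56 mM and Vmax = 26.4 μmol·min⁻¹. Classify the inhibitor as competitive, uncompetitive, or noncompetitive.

Vmax decreases (140 → 26.4 μmol·min⁻¹) while Km is unchanged — pure noncompetitive inhibition.

noncompetitive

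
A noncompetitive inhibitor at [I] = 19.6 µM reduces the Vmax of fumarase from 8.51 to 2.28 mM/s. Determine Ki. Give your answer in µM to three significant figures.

Noncompetitive: Vmax,app = Vmax/α with α = 1 + [I]/Ki.
α = Vmax/Vmax,app = 8.51/2.28 = 3.732.
Since α = 1 + [I]/Ki, [I]/Ki = 3.732 − 1 = 2.732 and Ki = 19.6/2.732 = 7.17 µM.

7.17 µM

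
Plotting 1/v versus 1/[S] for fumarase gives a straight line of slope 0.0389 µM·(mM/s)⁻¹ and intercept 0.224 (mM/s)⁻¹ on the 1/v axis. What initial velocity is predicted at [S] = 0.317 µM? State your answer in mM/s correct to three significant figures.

The y-intercept is 1/Vmax, so Vmax = 1/0.224 = 4.46 mM/s.
The slope is Km/Vmax, so Km = 0.0389 × 4.46 = 0.174 µM.
Then v = 4.46 × 0.317/(0.174 + 0.317) = 2.88 mM/s.

2.88 mM/s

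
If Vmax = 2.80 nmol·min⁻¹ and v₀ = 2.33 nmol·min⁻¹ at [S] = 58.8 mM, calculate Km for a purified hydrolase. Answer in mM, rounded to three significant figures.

11.9 mM

From v = Vmax[S]/(Km+[S]), Km = [S](Vmax − v)/v.
Km = 58.8 × (2.80 − 2.33) / 2.33 = 27.64/2.33 = 11.9 mM.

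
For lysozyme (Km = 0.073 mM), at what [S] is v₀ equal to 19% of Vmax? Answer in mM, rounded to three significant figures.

0.0171 mM

v/Vmax = [S]/(Km+[S]) = 0.19, so [S] = Km·0.19/(1 − 0.19) = 0.073 × 0.2346.
[S] = 0.0171 mM.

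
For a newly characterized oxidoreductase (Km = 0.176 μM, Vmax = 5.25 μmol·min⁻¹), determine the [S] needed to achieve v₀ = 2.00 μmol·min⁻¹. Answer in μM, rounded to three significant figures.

Rearranging v = Vmax[S]/(Km+[S]) gives [S] = Km·v/(Vmax − v).
[S] = 0.176 × 2.00 / (5.25 − 2.00) = 0.3520/3.250 = 0.108 μM.

0.108 μM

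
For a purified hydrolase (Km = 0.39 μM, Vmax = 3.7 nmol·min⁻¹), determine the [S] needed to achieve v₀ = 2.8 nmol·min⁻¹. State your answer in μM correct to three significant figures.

1.21 μM

Rearranging v = Vmax[S]/(Km+[S]) gives [S] = Km·v/(Vmax − v).
[S] = 0.39 × 2.8 / (3.7 − 2.8) = 1.092/0.9000 = 1.21 μM.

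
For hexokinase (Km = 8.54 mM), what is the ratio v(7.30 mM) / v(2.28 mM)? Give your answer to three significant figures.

2.19

The fractional saturations are [S]/(Km+[S]) = 2.28/10.82 = 0.2107 and 7.30/15.84 = 0.4609.
v₂/v₁ is just their ratio: 0.4609/0.2107 = 2.19.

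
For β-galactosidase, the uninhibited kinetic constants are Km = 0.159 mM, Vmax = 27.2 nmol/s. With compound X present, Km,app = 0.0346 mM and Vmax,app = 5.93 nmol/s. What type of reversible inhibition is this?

Both Km and Vmax decrease by the same factor (~4.59-fold) — characteristic of uncompetitive inhibition.

uncompetitive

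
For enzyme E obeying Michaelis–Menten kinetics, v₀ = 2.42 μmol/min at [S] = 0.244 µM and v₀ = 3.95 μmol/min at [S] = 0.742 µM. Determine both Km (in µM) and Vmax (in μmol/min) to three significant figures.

Km = 0.333 µM; Vmax = 5.72 μmol/min

In reciprocal form, 1/v = (Km/Vmax)·(1/[S]) + 1/Vmax. The two points give (1/[S], 1/v) = (4.098, 0.4132) and (1.348, 0.2532).
Slope = (0.4132 − 0.2532)/(4.098 − 1.348) = 0.05819; intercept = 0.4132 − 0.05819×4.098 = 0.1747.
Vmax = 1/intercept = 5.72 μmol/min; Km = slope × Vmax = 0.05819 × 5.72 = 0.333 µM.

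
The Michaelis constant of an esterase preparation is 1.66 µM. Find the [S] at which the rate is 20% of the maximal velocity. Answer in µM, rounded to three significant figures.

0.415 µM

v/Vmax = [S]/(Km+[S]) = 0.2, so [S] = Km·0.2/(1 − 0.2) = 1.66 × 0.2500.
[S] = 0.415 µM.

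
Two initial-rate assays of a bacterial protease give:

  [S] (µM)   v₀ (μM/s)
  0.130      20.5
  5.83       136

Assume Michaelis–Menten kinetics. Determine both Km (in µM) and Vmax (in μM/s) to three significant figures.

From v = Vmax[S]/(Km+[S]), each point gives Vmax = v(Km+[S])/[S].
Equating: 20.5(Km+0.130)/0.130 = 136(Km+5.83)/5.83.
157.7·Km + 20.5 = 23.33·Km + 136, so (157.7 − 23.33)·Km = 136 − 20.5.
Km = 115.5/134.4 = 0.860 µM; then Vmax = 20.5(0.860+0.130)/0.130 = 156 μM/s.

Km = 0.860 µM; Vmax = 156 μM/s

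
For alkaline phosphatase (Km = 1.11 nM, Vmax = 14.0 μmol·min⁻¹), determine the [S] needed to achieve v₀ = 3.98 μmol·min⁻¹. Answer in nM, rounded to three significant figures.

Rearranging v = Vmax[S]/(Km+[S]) gives [S] = Km·v/(Vmax − v).
[S] = 1.11 × 3.98 / (14.0 − 3.98) = 4.418/10.02 = 0.441 nM.

0.441 nM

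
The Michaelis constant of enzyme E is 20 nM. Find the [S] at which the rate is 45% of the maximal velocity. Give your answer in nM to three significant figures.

16.4 nM

v/Vmax = [S]/(Km+[S]) = 0.45, so [S] = Km·0.45/(1 − 0.45) = 20 × 0.8182.
[S] = 16.4 nM.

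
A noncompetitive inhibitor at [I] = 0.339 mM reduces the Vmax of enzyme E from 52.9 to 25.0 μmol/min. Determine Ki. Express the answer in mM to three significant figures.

0.304 mM

Noncompetitive: Vmax,app = Vmax/α with α = 1 + [I]/Ki.
α = Vmax/Vmax,app = 52.9/25.0 = 2.116.
Ki = [I]/(α − 1) = 0.339/1.116 = 0.304 mM.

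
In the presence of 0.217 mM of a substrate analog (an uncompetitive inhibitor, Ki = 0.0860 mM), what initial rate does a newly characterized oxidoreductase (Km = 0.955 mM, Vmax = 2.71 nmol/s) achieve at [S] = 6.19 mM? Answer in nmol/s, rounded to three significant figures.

With α = 1 + [I]/Ki = 1 + 0.217/0.0860 = 3.523, the uncompetitive rate law is v = (Vmax/α)·[S] / (Km/α + [S]).
v = (2.71/3.523)×6.19 / (0.955/3.523 + 6.19) = 4.761/6.461 = 0.737 nmol/s.

0.737 nmol/s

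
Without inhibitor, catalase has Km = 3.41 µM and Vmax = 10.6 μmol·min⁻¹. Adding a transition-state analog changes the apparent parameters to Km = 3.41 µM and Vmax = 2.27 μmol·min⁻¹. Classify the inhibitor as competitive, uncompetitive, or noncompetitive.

noncompetitive

Vmax decreases (10.6 → 2.27 μmol·min⁻¹) while Km is unchanged — pure noncompetitive inhibition.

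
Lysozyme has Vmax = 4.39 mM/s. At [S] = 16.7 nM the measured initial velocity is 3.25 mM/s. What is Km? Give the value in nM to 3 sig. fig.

From v = Vmax[S]/(Km+[S]), Km = [S](Vmax − v)/v.
Km = 16.7 × (4.39 − 3.25) / 3.25 = 19.04/3.25 = 5.86 nM.

5.86 nM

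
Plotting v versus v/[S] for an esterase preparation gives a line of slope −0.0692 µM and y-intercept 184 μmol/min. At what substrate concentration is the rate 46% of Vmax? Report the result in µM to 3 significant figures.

The Eadie–Hofstee slope gives Km = 0.0692 µM (slope = −Km).
v/Vmax = [S]/(Km+[S]) = 0.46 ⇒ [S] = Km·0.46/(1−0.46) = 0.0692 × 0.8519 = 0.0589 µM.

0.0589 µM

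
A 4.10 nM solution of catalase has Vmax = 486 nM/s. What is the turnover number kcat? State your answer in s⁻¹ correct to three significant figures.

kcat = Vmax/[E]total = 486 nM/s / 4.10 nM = 119 s⁻¹.

119 s⁻¹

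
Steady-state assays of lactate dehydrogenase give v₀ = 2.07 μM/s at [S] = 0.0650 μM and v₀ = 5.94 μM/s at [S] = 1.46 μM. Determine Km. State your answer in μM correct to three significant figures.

0.139 μM

From v = Vmax[S]/(Km+[S]), each point gives Vmax = v(Km+[S])/[S].
Equating: 2.07(Km+0.0650)/0.0650 = 5.94(Km+1.46)/1.46.
31.85·Km + 2.07 = 4.068·Km + 5.94, so (31.85 − 4.068)·Km = 5.94 − 2.07.
Km = 3.870/27.78 = 0.139 μM; then Vmax = 2.07(0.139+0.0650)/0.0650 = 6.51 μM/s.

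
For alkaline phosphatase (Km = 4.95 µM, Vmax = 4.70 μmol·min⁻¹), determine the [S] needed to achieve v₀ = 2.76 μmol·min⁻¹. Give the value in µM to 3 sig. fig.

Rearranging v = Vmax[S]/(Km+[S]) gives [S] = Km·v/(Vmax − v).
[S] = 4.95 × 2.76 / (4.70 − 2.76) = 13.66/1.940 = 7.04 µM.

7.04 µM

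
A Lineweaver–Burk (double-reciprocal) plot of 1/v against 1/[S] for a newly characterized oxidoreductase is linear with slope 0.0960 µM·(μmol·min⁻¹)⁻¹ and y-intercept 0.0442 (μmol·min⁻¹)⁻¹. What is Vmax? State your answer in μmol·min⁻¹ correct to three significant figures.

22.6 μmol·min⁻¹

The y-intercept of a Lineweaver–Burk plot equals 1/Vmax, so Vmax = 1/0.0442 = 22.6 μmol·min⁻¹.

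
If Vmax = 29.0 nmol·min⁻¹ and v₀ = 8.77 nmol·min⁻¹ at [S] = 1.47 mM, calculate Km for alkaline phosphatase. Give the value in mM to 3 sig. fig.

From v = Vmax[S]/(Km+[S]), Km = [S](Vmax − v)/v.
Km = 1.47 × (29.0 − 8.77) / 8.77 = 29.74/8.77 = 3.39 mM.

3.39 mM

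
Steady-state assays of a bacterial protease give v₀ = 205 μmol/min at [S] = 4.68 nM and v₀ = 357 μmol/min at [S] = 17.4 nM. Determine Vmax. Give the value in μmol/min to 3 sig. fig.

From v = Vmax[S]/(Km+[S]), each point gives Vmax = v(Km+[S])/[S].
Equating: 205(Km+4.68)/4.68 = 357(Km+17.4)/17.4.
43.80·Km + 205 = 20.52·Km + 357, so (43.80 − 20.52)·Km = 357 − 205.
Km = 152.0/23.29 = 6.53 nM; then Vmax = 205(6.53+4.68)/4.68 = 491 μmol/min.

491 μmol/min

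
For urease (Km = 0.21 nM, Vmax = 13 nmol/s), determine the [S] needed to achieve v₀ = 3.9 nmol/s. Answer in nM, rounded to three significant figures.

0.0900 nM

The required fractional saturation is v/Vmax = 3.9/13 = 0.3000.
Then [S]/(Km+[S]) = 0.3000 ⇒ [S] = 0.21 × 0.3000/(1 − 0.3000) = 0.0900 nM.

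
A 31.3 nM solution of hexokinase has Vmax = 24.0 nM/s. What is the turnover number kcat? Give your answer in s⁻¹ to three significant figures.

0.767 s⁻¹

kcat = Vmax/[E]total = 24.0 nM/s / 31.3 nM = 0.767 s⁻¹.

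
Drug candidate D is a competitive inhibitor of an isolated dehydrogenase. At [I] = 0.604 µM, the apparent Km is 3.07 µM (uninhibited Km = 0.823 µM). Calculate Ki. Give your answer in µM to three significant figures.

0.221 µM

Competitive: Km,app = α·Km with α = 1 + [I]/Ki.
α = Km,app/Km = 3.07/0.823 = 3.730.
Ki = [I]/(α − 1) = 0.604/2.730 = 0.221 µM.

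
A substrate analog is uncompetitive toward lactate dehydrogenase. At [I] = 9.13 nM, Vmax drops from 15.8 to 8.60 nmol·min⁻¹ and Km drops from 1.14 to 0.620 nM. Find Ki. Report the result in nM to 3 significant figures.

Uncompetitive: Vmax,app = Vmax/α (and Km,app = Km/α) with α = 1 + [I]/Ki.
α = Vmax/Vmax,app = 15.8/8.60 = 1.837.
Since α = 1 + [I]/Ki, [I]/Ki = 1.837 − 1 = 0.8372 and Ki = 9.13/0.8372 = 10.9 nM.

10.9 nM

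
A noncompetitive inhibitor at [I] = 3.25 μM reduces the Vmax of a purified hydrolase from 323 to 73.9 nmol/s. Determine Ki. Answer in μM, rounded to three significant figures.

0.964 μM

Noncompetitive: Vmax,app = Vmax/α with α = 1 + [I]/Ki.
α = Vmax/Vmax,app = 323/73.9 = 4.371.
Ki = [I]/(α − 1) = 3.25/3.371 = 0.964 μM.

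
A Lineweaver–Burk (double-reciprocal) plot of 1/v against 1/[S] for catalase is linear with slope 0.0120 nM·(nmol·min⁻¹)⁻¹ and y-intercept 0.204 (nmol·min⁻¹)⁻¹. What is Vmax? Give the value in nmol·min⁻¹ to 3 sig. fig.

The y-intercept of a Lineweaver–Burk plot equals 1/Vmax, so Vmax = 1/0.204 = 4.90 nmol·min⁻¹.

4.90 nmol·min⁻¹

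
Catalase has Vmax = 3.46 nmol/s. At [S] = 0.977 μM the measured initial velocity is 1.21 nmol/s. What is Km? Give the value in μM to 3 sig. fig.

From v = Vmax[S]/(Km+[S]), Km = [S](Vmax − v)/v.
Km = 0.977 × (3.46 − 1.21) / 1.21 = 2.198/1.21 = 1.82 μM.

1.82 μM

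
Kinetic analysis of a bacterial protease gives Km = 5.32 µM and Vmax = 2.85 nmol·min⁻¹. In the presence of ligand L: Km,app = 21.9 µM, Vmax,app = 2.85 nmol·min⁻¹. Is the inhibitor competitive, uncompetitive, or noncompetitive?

competitive

Km increases (5.32 → 21.9 µM) while Vmax is unchanged — the hallmark of competitive inhibition.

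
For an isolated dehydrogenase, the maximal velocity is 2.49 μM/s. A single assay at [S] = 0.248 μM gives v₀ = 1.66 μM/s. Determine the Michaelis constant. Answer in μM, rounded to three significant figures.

v/Vmax = 1.66/2.49 = 0.6667 = [S]/(Km+[S]).
So Km + [S] = [S]/0.6667 = 0.3720 μM, giving Km = 0.3720 − 0.248 = 0.124 μM.

0.124 μM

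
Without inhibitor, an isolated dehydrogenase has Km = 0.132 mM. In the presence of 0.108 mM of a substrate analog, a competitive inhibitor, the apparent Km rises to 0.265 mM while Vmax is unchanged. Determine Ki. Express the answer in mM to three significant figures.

Competitive: Km,app = α·Km with α = 1 + [I]/Ki.
α = Km,app/Km = 0.265/0.132 = 2.008.
Ki = [I]/(α − 1) = 0.108/1.008 = 0.107 mM.

0.107 mM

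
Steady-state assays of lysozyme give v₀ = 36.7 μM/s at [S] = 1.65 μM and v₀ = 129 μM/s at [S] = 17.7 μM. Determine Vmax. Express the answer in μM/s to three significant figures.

From v = Vmax[S]/(Km+[S]), each point gives Vmax = v(Km+[S])/[S].
Equating: 36.7(Km+1.65)/1.65 = 129(Km+17.7)/17.7.
22.24·Km + 36.7 = 7.288·Km + 129, so (22.24 − 7.288)·Km = 129 − 36.7.
Km = 92.30/14.95 = 6.17 μM; then Vmax = 36.7(6.17+1.65)/1.65 = 174 μM/s.

174 μM/s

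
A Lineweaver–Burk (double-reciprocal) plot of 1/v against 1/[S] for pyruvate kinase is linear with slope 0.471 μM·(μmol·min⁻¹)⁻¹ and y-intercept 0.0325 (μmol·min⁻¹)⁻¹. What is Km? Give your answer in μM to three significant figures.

y-intercept = 1/Vmax ⇒ Vmax = 30.8 μmol·min⁻¹; slope = Km/Vmax ⇒ Km = slope × Vmax.
Km = 0.471 × 30.8 = 14.5 μM.

14.5 μM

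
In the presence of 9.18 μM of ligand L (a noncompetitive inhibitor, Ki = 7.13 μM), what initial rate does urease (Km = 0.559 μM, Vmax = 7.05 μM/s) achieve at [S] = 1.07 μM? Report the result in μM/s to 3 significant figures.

2.02 μM/s

α = 1 + [I]/Ki = 1 + 9.18/7.13 = 2.288.
For a noncompetitive inhibitor, Vmax is reduced to Vmax/α while Km is unchanged: Km,app = 0.559 μM, Vmax,app = 3.08 μM/s.
v = Vmax,app·[S]/(Km,app + [S]) = 3.08 × 1.07/(0.559 + 1.07) = 2.02 μM/s.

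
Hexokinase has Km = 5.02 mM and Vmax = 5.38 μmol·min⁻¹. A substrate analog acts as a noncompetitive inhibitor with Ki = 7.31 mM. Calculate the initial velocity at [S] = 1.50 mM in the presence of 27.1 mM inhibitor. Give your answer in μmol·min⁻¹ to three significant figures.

With α = 1 + [I]/Ki = 1 + 27.1/7.31 = 4.707, the noncompetitive rate law is v = (Vmax/α)·[S] / (Km + [S]).
v = (5.38/4.707)×1.50 / (5.02 + 1.50) = 1.714/6.520 = 0.263 μmol·min⁻¹.

0.263 μmol·min⁻¹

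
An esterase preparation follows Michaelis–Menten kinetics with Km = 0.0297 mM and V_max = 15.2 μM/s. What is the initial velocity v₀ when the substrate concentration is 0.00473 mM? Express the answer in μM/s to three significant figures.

2.09 μM/s

v = Vmax·[S]/(Km + [S]) = 15.2 × 0.00473 / (0.0297 + 0.00473)
  = 0.07190 / 0.03443 = 2.09 μM/s.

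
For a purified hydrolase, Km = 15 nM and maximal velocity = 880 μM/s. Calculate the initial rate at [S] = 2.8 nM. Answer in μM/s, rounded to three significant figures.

138 μM/s

v = Vmax·[S]/(Km + [S]) = 880 × 2.8 / (15 + 2.8)
  = 2464 / 17.80 = 138 μM/s.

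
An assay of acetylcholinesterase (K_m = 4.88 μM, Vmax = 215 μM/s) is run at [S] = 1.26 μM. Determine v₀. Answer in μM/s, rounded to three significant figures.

44.1 μM/s

[S]/(Km+[S]) = 1.26/6.140 = 0.2052, the fractional saturation.
v = 0.2052 × Vmax = 0.2052 × 215 = 44.1 μM/s.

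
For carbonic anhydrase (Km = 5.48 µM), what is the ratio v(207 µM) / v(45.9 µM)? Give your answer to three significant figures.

1.09

The fractional saturations are [S]/(Km+[S]) = 45.9/51.38 = 0.8933 and 207/212.5 = 0.9742.
v₂/v₁ is just their ratio: 0.9742/0.8933 = 1.09.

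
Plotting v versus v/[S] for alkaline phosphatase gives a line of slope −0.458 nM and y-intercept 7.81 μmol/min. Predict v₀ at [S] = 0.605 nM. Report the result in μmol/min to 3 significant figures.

4.45 μmol/min

In the Eadie–Hofstee form v = Vmax − Km·(v/[S]), the slope is −Km and the intercept is Vmax, so Km = 0.458 nM and Vmax = 7.81 μmol/min.
v = 7.81 × 0.605/(0.458 + 0.605) = 4.45 μmol/min.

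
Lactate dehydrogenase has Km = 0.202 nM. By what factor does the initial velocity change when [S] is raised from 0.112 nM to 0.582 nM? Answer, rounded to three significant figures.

2.08

Since Vmax cancels, v₂/v₁ = [S]₂(Km+[S]₁) / [S]₁(Km+[S]₂).
= 0.582×(0.202+0.112) / (0.112×(0.202+0.582)) = 0.1827/0.08781 = 2.08.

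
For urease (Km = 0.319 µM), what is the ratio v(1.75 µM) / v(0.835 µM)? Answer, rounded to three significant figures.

1.17

The fractional saturations are [S]/(Km+[S]) = 0.835/1.154 = 0.7236 and 1.75/2.069 = 0.8458.
v₂/v₁ is just their ratio: 0.8458/0.7236 = 1.17.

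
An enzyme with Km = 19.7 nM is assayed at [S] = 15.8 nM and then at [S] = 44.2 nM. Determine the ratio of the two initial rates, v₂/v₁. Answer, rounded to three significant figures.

The fractional saturations are [S]/(Km+[S]) = 15.8/35.50 = 0.4451 and 44.2/63.90 = 0.6917.
v₂/v₁ is just their ratio: 0.6917/0.4451 = 1.55.

1.55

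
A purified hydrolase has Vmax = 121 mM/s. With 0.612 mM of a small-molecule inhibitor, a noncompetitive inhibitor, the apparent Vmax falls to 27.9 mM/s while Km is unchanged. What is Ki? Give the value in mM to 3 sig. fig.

0.183 mM

Noncompetitive: Vmax,app = Vmax/α with α = 1 + [I]/Ki.
α = Vmax/Vmax,app = 121/27.9 = 4.337.
Since α = 1 + [I]/Ki, [I]/Ki = 4.337 − 1 = 3.337 and Ki = 0.612/3.337 = 0.183 mM.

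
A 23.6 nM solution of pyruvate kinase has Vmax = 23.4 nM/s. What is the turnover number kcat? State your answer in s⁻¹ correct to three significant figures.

0.992 s⁻¹

kcat = Vmax/[E]total = 23.4 nM/s / 23.6 nM = 0.992 s⁻¹.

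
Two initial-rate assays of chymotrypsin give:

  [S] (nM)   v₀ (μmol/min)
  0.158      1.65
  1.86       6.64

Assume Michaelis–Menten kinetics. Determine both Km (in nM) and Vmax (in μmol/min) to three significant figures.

From v = Vmax[S]/(Km+[S]), each point gives Vmax = v(Km+[S])/[S].
Equating: 1.65(Km+0.158)/0.158 = 6.64(Km+1.86)/1.86.
10.44·Km + 1.65 = 3.570·Km + 6.64, so (10.44 − 3.570)·Km = 6.64 − 1.65.
Km = 4.990/6.873 = 0.726 nM; then Vmax = 1.65(0.726+0.158)/0.158 = 9.23 μmol/min.

Km = 0.726 nM; Vmax = 9.23 μmol/min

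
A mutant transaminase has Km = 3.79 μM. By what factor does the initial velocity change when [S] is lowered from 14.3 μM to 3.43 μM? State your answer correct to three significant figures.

0.601

Since Vmax cancels, v₂/v₁ = [S]₂(Km+[S]₁) / [S]₁(Km+[S]₂).
= 3.43×(3.79+14.3) / (14.3×(3.79+3.43)) = 62.05/103.2 = 0.601.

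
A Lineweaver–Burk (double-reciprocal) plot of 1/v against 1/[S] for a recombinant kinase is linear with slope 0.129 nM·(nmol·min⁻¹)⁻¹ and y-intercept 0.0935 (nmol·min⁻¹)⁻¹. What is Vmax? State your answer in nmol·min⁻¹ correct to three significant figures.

10.7 nmol·min⁻¹

The y-intercept of a Lineweaver–Burk plot equals 1/Vmax, so Vmax = 1/0.0935 = 10.7 nmol·min⁻¹.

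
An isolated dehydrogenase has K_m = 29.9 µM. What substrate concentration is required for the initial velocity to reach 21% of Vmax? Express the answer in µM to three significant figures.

7.95 µM

v/Vmax = [S]/(Km+[S]) = 0.21, so [S] = Km·0.21/(1 − 0.21) = 29.9 × 0.2658.
[S] = 7.95 µM.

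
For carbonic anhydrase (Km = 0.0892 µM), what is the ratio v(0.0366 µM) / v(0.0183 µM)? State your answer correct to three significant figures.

Since Vmax cancels, v₂/v₁ = [S]₂(Km+[S]₁) / [S]₁(Km+[S]₂).
= 0.0366×(0.0892+0.0183) / (0.0183×(0.0892+0.0366)) = 0.003934/0.002302 = 1.71.

1.71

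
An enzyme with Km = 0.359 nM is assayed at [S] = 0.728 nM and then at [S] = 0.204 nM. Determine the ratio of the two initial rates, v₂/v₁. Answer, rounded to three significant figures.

Since Vmax cancels, v₂/v₁ = [S]₂(Km+[S]₁) / [S]₁(Km+[S]₂).
= 0.204×(0.359+0.728) / (0.728×(0.359+0.204)) = 0.2217/0.4099 = 0.541.

0.541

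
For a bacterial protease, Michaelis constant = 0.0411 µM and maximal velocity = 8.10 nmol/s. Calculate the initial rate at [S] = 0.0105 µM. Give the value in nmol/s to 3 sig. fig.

v = Vmax·[S]/(Km + [S]) = 8.10 × 0.0105 / (0.0411 + 0.0105)
  = 0.08505 / 0.05160 = 1.65 nmol/s.

1.65 nmol/s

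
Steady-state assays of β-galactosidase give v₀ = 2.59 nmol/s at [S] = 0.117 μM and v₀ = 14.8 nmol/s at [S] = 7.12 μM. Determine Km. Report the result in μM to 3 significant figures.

From v = Vmax[S]/(Km+[S]), each point gives Vmax = v(Km+[S])/[S].
Equating: 2.59(Km+0.117)/0.117 = 14.8(Km+7.12)/7.12.
22.14·Km + 2.59 = 2.079·Km + 14.8, so (22.14 − 2.079)·Km = 14.8 − 2.59.
Km = 12.21/20.06 = 0.609 μM; then Vmax = 2.59(0.609+0.117)/0.117 = 16.1 nmol/s.

0.609 μM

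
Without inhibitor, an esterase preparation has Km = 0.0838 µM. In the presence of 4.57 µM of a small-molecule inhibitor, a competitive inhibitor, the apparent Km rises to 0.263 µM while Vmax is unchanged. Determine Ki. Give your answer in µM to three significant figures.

Competitive: Km,app = α·Km with α = 1 + [I]/Ki.
α = Km,app/Km = 0.263/0.0838 = 3.138.
Ki = [I]/(α − 1) = 4.57/2.138 = 2.14 µM.

2.14 µM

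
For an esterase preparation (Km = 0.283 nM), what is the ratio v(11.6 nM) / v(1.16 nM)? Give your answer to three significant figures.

Since Vmax cancels, v₂/v₁ = [S]₂(Km+[S]₁) / [S]₁(Km+[S]₂).
= 11.6×(0.283+1.16) / (1.16×(0.283+11.6)) = 16.74/13.78 = 1.21.

1.21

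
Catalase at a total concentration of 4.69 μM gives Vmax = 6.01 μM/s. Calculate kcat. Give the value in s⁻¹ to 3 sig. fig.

1.28 s⁻¹

kcat = Vmax/[E]total = 6.01 μM/s / 4.69 μM = 1.28 s⁻¹.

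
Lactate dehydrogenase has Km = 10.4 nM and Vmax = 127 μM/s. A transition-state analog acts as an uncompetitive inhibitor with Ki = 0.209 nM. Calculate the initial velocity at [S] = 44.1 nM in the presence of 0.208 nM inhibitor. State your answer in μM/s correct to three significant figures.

56.9 μM/s

With α = 1 + [I]/Ki = 1 + 0.208/0.209 = 1.995, the uncompetitive rate law is v = (Vmax/α)·[S] / (Km/α + [S]).
v = (127/1.995)×44.1 / (10.4/1.995 + 44.1) = 2807/49.31 = 56.9 μM/s.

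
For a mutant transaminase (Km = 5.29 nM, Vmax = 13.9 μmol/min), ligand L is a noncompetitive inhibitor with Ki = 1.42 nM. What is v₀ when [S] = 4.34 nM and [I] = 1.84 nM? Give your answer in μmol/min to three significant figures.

2.73 μmol/min

α = 1 + [I]/Ki = 1 + 1.84/1.42 = 2.296.
For a noncompetitive inhibitor, Vmax is reduced to Vmax/α while Km is unchanged: Km,app = 5.29 nM, Vmax,app = 6.05 μmol/min.
v = Vmax,app·[S]/(Km,app + [S]) = 6.05 × 4.34/(5.29 + 4.34) = 2.73 μmol/min.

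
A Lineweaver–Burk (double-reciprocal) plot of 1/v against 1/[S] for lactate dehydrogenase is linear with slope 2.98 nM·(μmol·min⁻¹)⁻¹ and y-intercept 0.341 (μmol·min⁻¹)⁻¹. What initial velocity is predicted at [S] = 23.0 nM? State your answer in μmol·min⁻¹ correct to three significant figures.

2.13 μmol·min⁻¹

The y-intercept is 1/Vmax, so Vmax = 1/0.341 = 2.93 μmol·min⁻¹.
The slope is Km/Vmax, so Km = 2.98 × 2.93 = 8.74 nM.
Then v = 2.93 × 23.0/(8.74 + 23.0) = 2.13 μmol·min⁻¹.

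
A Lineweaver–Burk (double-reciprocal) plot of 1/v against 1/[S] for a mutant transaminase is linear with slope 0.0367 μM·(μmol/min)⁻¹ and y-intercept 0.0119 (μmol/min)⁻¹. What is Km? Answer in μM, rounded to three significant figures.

3.08 μM

y-intercept = 1/Vmax ⇒ Vmax = 84.0 μmol/min; slope = Km/Vmax ⇒ Km = slope × Vmax.
Km = 0.0367 × 84.0 = 3.08 μM.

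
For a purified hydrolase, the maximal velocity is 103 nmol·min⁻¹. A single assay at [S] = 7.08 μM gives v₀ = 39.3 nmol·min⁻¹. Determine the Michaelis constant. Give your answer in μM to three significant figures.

v/Vmax = 39.3/103 = 0.3816 = [S]/(Km+[S]).
So Km + [S] = [S]/0.3816 = 18.56 μM, giving Km = 18.56 − 7.08 = 11.5 μM.

11.5 μM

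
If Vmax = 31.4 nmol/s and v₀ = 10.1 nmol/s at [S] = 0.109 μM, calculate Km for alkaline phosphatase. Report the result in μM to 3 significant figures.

0.230 μM

From v = Vmax[S]/(Km+[S]), Km = [S](Vmax − v)/v.
Km = 0.109 × (31.4 − 10.1) / 10.1 = 2.322/10.1 = 0.230 μM.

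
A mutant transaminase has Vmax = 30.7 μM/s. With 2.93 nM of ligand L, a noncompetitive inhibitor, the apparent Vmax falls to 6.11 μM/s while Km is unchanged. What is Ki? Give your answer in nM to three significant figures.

Noncompetitive: Vmax,app = Vmax/α with α = 1 + [I]/Ki.
α = Vmax/Vmax,app = 30.7/6.11 = 5.025.
Ki = [I]/(α − 1) = 2.93/4.025 = 0.728 nM.

0.728 nM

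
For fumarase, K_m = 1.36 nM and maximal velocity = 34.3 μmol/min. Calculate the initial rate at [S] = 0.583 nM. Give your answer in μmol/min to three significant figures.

[S]/(Km+[S]) = 0.583/1.943 = 0.3001, the fractional saturation.
v = 0.3001 × Vmax = 0.3001 × 34.3 = 10.3 μmol/min.

10.3 μmol/min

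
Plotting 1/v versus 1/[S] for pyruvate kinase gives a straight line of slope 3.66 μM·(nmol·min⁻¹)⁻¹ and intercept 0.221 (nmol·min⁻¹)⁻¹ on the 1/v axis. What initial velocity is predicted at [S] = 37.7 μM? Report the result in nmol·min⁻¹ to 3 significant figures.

The y-intercept is 1/Vmax, so Vmax = 1/0.221 = 4.52 nmol·min⁻¹.
The slope is Km/Vmax, so Km = 3.66 × 4.52 = 16.6 μM.
Then v = 4.52 × 37.7/(16.6 + 37.7) = 3.14 nmol·min⁻¹.

3.14 nmol·min⁻¹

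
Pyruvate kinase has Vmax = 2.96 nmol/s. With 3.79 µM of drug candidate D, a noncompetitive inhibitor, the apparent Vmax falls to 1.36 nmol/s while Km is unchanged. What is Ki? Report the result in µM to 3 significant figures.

Noncompetitive: Vmax,app = Vmax/α with α = 1 + [I]/Ki.
α = Vmax/Vmax,app = 2.96/1.36 = 2.176.
Ki = [I]/(α − 1) = 3.79/1.176 = 3.22 µM.

3.22 µM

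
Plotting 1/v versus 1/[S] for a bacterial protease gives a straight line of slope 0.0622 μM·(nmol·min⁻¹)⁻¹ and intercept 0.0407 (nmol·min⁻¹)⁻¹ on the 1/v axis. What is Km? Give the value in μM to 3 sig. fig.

1.53 μM

y-intercept = 1/Vmax ⇒ Vmax = 24.6 nmol·min⁻¹; slope = Km/Vmax ⇒ Km = slope × Vmax.
Km = 0.0622 × 24.6 = 1.53 μM.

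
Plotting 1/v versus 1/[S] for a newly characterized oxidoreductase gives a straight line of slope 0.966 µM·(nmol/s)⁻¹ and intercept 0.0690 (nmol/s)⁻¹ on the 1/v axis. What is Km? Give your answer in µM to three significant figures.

y-intercept = 1/Vmax ⇒ Vmax = 14.5 nmol/s; slope = Km/Vmax ⇒ Km = slope × Vmax.
Km = 0.966 × 14.5 = 14.0 µM.

14.0 µM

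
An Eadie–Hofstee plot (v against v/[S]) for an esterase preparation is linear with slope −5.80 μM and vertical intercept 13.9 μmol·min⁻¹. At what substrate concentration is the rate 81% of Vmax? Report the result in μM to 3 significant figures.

24.7 μM

The Eadie–Hofstee slope gives Km = 5.80 μM (slope = −Km).
v/Vmax = [S]/(Km+[S]) = 0.81 ⇒ [S] = Km·0.81/(1−0.81) = 5.80 × 4.263 = 24.7 μM.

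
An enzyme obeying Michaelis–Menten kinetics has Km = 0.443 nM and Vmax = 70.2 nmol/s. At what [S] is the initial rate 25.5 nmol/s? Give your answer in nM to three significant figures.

The required fractional saturation is v/Vmax = 25.5/70.2 = 0.3632.
Then [S]/(Km+[S]) = 0.3632 ⇒ [S] = 0.443 × 0.3632/(1 − 0.3632) = 0.253 nM.

0.253 nM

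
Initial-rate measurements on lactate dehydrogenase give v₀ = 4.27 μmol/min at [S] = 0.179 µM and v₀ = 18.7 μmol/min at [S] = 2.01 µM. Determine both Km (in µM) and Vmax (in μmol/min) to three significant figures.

Km = 0.992 µM; Vmax = 27.9 μmol/min

From v = Vmax[S]/(Km+[S]), each point gives Vmax = v(Km+[S])/[S].
Equating: 4.27(Km+0.179)/0.179 = 18.7(Km+2.01)/2.01.
23.85·Km + 4.27 = 9.303·Km + 18.7, so (23.85 − 9.303)·Km = 18.7 − 4.27.
Km = 14.43/14.55 = 0.992 µM; then Vmax = 4.27(0.992+0.179)/0.179 = 27.9 μmol/min.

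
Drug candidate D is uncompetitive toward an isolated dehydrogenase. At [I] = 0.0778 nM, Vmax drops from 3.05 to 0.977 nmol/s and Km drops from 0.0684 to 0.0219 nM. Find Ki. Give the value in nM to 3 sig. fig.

Uncompetitive: Vmax,app = Vmax/α (and Km,app = Km/α) with α = 1 + [I]/Ki.
α = Vmax/Vmax,app = 3.05/0.977 = 3.122.
Ki = [I]/(α − 1) = 0.0778/2.122 = 0.0367 nM.

0.0367 nM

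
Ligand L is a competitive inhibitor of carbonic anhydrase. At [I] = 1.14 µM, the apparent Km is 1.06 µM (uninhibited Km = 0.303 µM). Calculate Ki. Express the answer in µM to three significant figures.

0.456 µM

Competitive: Km,app = α·Km with α = 1 + [I]/Ki.
α = Km,app/Km = 1.06/0.303 = 3.498.
Ki = [I]/(α − 1) = 1.14/2.498 = 0.456 µM.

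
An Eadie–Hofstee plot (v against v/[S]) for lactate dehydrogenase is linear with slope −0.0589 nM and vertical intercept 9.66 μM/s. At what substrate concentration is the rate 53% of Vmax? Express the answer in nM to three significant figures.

0.0664 nM

The Eadie–Hofstee slope gives Km = 0.0589 nM (slope = −Km).
v/Vmax = [S]/(Km+[S]) = 0.53 ⇒ [S] = Km·0.53/(1−0.53) = 0.0589 × 1.128 = 0.0664 nM.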